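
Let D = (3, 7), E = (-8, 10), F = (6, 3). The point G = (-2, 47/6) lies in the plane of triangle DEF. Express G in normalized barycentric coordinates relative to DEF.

(1/3, 1/2, 1/6)

Signed area of the reference triangle: [DEF] = ½·(3·(10−3) + (-8)·(3−7) + 6·(7−10)) = ½·(21 + 32 − 18) = 35/2.
[GEF] = ½·((-2)·(10−3) + (-8)·(3−(47/6)) + 6·(47/6−10)) = ½·(-14 + 116/3 − 13) = 35/6, so the D-coordinate is (35/6)/(35/2) = 1/3.
[DGF] = ½·(3·(47/6−3) + (-2)·(3−7) + 6·(7−(47/6))) = ½·(29/2 + 8 − 5) = 35/4, so the E-coordinate is 1/2.
[DEG] = ½·(3·(10−(47/6)) + (-8)·(47/6−7) + (-2)·(7−10)) = ½·(13/2 − 20/3 + 6) = 35/12, so the F-coordinate is 1/6.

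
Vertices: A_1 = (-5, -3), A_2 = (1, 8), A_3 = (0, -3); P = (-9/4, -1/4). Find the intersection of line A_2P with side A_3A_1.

(-10/3, -3)

Barycentric coordinates of P with respect to A_1A_2A_3: (1/2, 1/4, 1/4).
On side A_3A_1 the A_2-coordinate is zero; dropping P's A_2-weight 1/4 and renormalizing the remaining 1/4 : 1/2 gives weights 1/3, 2/3 on A_3, A_1.
Q = (1/3)·(0, -3) + (2/3)·(-5, -3) = (-10/3, -3).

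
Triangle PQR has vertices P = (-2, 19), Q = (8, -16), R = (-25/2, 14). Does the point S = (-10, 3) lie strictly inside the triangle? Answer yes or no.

no

Barycentric coordinates of S: (-301/835, 256/835, 176/167).
The three coordinates are negative, positive, positive; a point is interior exactly when all three are positive.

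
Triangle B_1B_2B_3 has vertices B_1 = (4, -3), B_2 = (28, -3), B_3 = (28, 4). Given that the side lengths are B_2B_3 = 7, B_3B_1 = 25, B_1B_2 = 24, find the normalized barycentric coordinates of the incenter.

The incenter has barycentric coordinates proportional to the opposite side lengths: (7 : 25 : 24).
Normalizing by 7+25+24 = 56 gives (1/8, 25/56, 3/7).

(1/8, 25/56, 3/7)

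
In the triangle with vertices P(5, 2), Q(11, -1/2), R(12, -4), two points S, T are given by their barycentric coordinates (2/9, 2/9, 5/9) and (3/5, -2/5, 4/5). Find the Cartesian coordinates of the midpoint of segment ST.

(829/90, -83/45)

Barycentric coordinates of the midpoint are the average: (37/90, -4/45, 61/90).
Converting: (37/90)·P + (-4/45)·Q + (61/90)·R = (829/90, -83/45).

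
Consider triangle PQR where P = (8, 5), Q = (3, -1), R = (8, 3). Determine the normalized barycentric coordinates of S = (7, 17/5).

Signed area of the reference triangle: [PQR] = ½·(8·(-1−3) + 3·(3−5) + 8·(5−(-1))) = ½·(-32 − 6 + 48) = 5.
[SQR] = ½·(7·(-1−3) + 3·(3−(17/5)) + 8·(17/5−(-1))) = ½·(-28 − 6/5 + 176/5) = 3, so the P-coordinate is 3/5 = 3/5.
[PSR] = ½·(8·(17/5−3) + 7·(3−5) + 8·(5−(17/5))) = ½·(16/5 − 14 + 64/5) = 1, so the Q-coordinate is 1/5.
[PQS] = ½·(8·(-1−(17/5)) + 3·(17/5−5) + 7·(5−(-1))) = ½·(-176/5 − 24/5 + 42) = 1, so the R-coordinate is 1/5.
Check: 3/5 + 1/5 + 1/5 = 1.

(3/5, 1/5, 1/5)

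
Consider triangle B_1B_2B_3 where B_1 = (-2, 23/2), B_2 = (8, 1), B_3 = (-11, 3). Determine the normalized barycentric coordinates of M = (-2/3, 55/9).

Signed area of the reference triangle: [B_1B_2B_3] = ½·((-2)·(1−3) + 8·(3−(23/2)) + (-11)·(23/2−1)) = ½·(4 − 68 − 231/2) = -359/4.
[MB_2B_3] = ½·((-2/3)·(1−3) + 8·(3−(55/9)) + (-11)·(55/9−1)) = ½·(4/3 − 224/9 − 506/9) = -359/9, so the B_1-coordinate is (-359/9)/(-359/4) = 4/9.
[B_1MB_3] = ½·((-2)·(55/9−3) + (-2/3)·(3−(23/2)) + (-11)·(23/2−(55/9))) = ½·(-56/9 + 17/3 − 1067/18) = -359/12, so the B_2-coordinate is 1/3.
[B_1B_2M] = ½·((-2)·(1−(55/9)) + 8·(55/9−(23/2)) + (-2/3)·(23/2−1)) = ½·(92/9 − 388/9 − 7) = -359/18, so the B_3-coordinate is 2/9.
Check: 4/9 + 1/3 + 2/9 = 1.

(4/9, 1/3, 2/9)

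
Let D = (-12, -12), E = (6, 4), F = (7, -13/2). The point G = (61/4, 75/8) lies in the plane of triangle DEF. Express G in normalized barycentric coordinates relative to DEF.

Signed area of the reference triangle: [DEF] = ½·((-12)·(4−(-13/2)) + 6·(-13/2−(-12)) + 7·(-12−4)) = ½·(-126 + 33 − 112) = -205/2.
[GEF] = ½·((61/4)·(4−(-13/2)) + 6·(-13/2−(75/8)) + 7·(75/8−4)) = ½·(1281/8 − 381/4 + 301/8) = 205/4, so the D-coordinate is (205/4)/(-205/2) = -1/2.
[DGF] = ½·((-12)·(75/8−(-13/2)) + (61/4)·(-13/2−(-12)) + 7·(-12−(75/8))) = ½·(-381/2 + 671/8 − 1197/8) = -1025/8, so the E-coordinate is 5/4.
[DEG] = ½·((-12)·(4−(75/8)) + 6·(75/8−(-12)) + (61/4)·(-12−4)) = ½·(129/2 + 513/4 − 244) = -205/8, so the F-coordinate is 1/4.
Check: -1/2 + 5/4 + 1/4 = 1.

(-1/2, 5/4, 1/4)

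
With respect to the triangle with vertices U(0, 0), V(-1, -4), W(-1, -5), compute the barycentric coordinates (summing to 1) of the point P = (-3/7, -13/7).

(4/7, 2/7, 1/7)

Signed area of the reference triangle: [UVW] = ½·(0·(-4−(-5)) + (-1)·(-5−0) + (-1)·(0−(-4))) = ½·(0 + 5 − 4) = 1/2.
[PVW] = ½·((-3/7)·(-4−(-5)) + (-1)·(-5−(-13/7)) + (-1)·(-13/7−(-4))) = ½·(-3/7 + 22/7 − 15/7) = 2/7, so the U-coordinate is (2/7)/(1/2) = 4/7.
[UPW] = ½·(0·(-13/7−(-5)) + (-3/7)·(-5−0) + (-1)·(0−(-13/7))) = ½·(0 + 15/7 − 13/7) = 1/7, so the V-coordinate is 2/7.
[UVP] = ½·(0·(-4−(-13/7)) + (-1)·(-13/7−0) + (-3/7)·(0−(-4))) = ½·(0 + 13/7 − 12/7) = 1/14, so the W-coordinate is 1/7.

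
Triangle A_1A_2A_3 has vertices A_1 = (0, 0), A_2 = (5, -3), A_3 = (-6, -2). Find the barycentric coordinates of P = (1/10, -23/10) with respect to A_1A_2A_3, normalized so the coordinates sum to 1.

Signed area of the reference triangle: [A_1A_2A_3] = ½·(0·(-3−(-2)) + 5·(-2−0) + (-6)·(0−(-3))) = ½·(0 − 10 − 18) = -14.
[PA_2A_3] = ½·((1/10)·(-3−(-2)) + 5·(-2−(-23/10)) + (-6)·(-23/10−(-3))) = ½·(-1/10 + 3/2 − 21/5) = -7/5, so the A_1-coordinate is (-7/5)/(-14) = 1/10.
[A_1PA_3] = ½·(0·(-23/10−(-2)) + (1/10)·(-2−0) + (-6)·(0−(-23/10))) = ½·(0 − 1/5 − 69/5) = -7, so the A_2-coordinate is 1/2.
[A_1A_2P] = ½·(0·(-3−(-23/10)) + 5·(-23/10−0) + (1/10)·(0−(-3))) = ½·(0 − 23/2 + 3/10) = -28/5, so the A_3-coordinate is 2/5.
Check: 1/10 + 1/2 + 2/5 = 1.

(1/10, 1/2, 2/5)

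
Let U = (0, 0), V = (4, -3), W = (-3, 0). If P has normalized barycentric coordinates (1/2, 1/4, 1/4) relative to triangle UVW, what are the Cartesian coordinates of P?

(1/4, -3/4)

P = (1/2)·U + (1/4)·V + (1/4)·W.
x-coordinate: (1/2)·0 + (1/4)·4 + (1/4)·(-3) = 1/4.
y-coordinate: (1/2)·0 + (1/4)·(-3) + (1/4)·0 = -3/4.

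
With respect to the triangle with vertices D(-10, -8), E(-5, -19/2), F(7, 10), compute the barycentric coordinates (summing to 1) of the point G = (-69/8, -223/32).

(7/8, 1/16, 1/16)

Signed area of the reference triangle: [DEF] = ½·((-10)·(-19/2−10) + (-5)·(10−(-8)) + 7·(-8−(-19/2))) = ½·(195 − 90 + 21/2) = 231/4.
[GEF] = ½·((-69/8)·(-19/2−10) + (-5)·(10−(-223/32)) + 7·(-223/32−(-19/2))) = ½·(2691/16 − 2715/32 + 567/32) = 1617/32, so the D-coordinate is (1617/32)/(231/4) = 7/8.
[DGF] = ½·((-10)·(-223/32−10) + (-69/8)·(10−(-8)) + 7·(-8−(-223/32))) = ½·(2715/16 − 621/4 − 231/32) = 231/64, so the E-coordinate is 1/16.
[DEG] = ½·((-10)·(-19/2−(-223/32)) + (-5)·(-223/32−(-8)) + (-69/8)·(-8−(-19/2))) = ½·(405/16 − 165/32 − 207/16) = 231/64, so the F-coordinate is 1/16.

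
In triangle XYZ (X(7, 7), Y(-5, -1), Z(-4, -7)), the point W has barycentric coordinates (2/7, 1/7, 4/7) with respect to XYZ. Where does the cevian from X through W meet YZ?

Line XW meets YZ where the X-coordinate vanishes; zeroing W's X-weight and renormalizing leaves Y, Z-weights 1/7 : 4/7 → (1/5, 4/5).
So V = (1/5)·Y + (4/5)·Z = (-21/5, -29/5).

(-21/5, -29/5)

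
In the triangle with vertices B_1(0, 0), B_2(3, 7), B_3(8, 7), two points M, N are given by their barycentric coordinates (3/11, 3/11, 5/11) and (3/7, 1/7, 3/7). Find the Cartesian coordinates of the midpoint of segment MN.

(320/77, 50/11)

Barycentric coordinates of the midpoint are the average: (27/77, 16/77, 34/77).
Converting: (27/77)·B_1 + (16/77)·B_2 + (34/77)·B_3 = (320/77, 50/11).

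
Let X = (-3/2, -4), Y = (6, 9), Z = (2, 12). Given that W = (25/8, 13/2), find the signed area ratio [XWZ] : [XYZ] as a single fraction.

1/2

[XYZ] = ½·((-3/2)·(9−12) + 6·(12−(-4)) + 2·(-4−9)) = ½·(9/2 + 96 − 26) = 149/4.
[XWZ] = ½·((-3/2)·(13/2−12) + (25/8)·(12−(-4)) + 2·(-4−(13/2))) = ½·(33/4 + 50 − 21) = 149/8, so the ratio is (149/8)/(149/4) = 1/2.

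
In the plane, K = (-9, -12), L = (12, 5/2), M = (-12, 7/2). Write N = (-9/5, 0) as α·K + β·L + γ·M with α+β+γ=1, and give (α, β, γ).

Signed area of the reference triangle: [KLM] = ½·((-9)·(5/2−(7/2)) + 12·(7/2−(-12)) + (-12)·(-12−(5/2))) = ½·(9 + 186 + 174) = 369/2.
[NLM] = ½·((-9/5)·(5/2−(7/2)) + 12·(7/2−0) + (-12)·(0−(5/2))) = ½·(9/5 + 42 + 30) = 369/10, so the K-coordinate is (369/10)/(369/2) = 1/5.
[KNM] = ½·((-9)·(0−(7/2)) + (-9/5)·(7/2−(-12)) + (-12)·(-12−0)) = ½·(63/2 − 279/10 + 144) = 369/5, so the L-coordinate is 2/5.
[KLN] = ½·((-9)·(5/2−0) + 12·(0−(-12)) + (-9/5)·(-12−(5/2))) = ½·(-45/2 + 144 + 261/10) = 369/5, so the M-coordinate is 2/5.
Check: 1/5 + 2/5 + 2/5 = 1.

(1/5, 2/5, 2/5)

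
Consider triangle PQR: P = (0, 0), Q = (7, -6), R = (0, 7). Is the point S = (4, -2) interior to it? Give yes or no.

Barycentric coordinates of S: (11/49, 4/7, 10/49).
The three coordinates are positive, positive, positive; a point is interior exactly when all three are positive.

yes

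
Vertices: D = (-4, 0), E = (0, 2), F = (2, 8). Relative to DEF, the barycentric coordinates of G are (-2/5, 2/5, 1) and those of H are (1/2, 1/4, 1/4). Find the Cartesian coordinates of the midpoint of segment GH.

Barycentric coordinates of the midpoint are the average: (1/20, 13/40, 5/8).
Converting: (1/20)·D + (13/40)·E + (5/8)·F = (21/20, 113/20).

(21/20, 113/20)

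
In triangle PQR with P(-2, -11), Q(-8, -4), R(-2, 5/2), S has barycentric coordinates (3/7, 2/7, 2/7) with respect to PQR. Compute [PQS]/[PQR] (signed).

2/7

The signed ratio [PQS]/[PQR] equals the barycentric coordinate of S at vertex R, which is 2/7.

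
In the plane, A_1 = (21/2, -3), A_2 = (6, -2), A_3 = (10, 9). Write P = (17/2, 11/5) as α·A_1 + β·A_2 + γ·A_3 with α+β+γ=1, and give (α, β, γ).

(1/5, 2/5, 2/5)

Signed area of the reference triangle: [A_1A_2A_3] = ½·((21/2)·(-2−9) + 6·(9−(-3)) + 10·(-3−(-2))) = ½·(-231/2 + 72 − 10) = -107/4.
[PA_2A_3] = ½·((17/2)·(-2−9) + 6·(9−(11/5)) + 10·(11/5−(-2))) = ½·(-187/2 + 204/5 + 42) = -107/20, so the A_1-coordinate is (-107/20)/(-107/4) = 1/5.
[A_1PA_3] = ½·((21/2)·(11/5−9) + (17/2)·(9−(-3)) + 10·(-3−(11/5))) = ½·(-357/5 + 102 − 52) = -107/10, so the A_2-coordinate is 2/5.
[A_1A_2P] = ½·((21/2)·(-2−(11/5)) + 6·(11/5−(-3)) + (17/2)·(-3−(-2))) = ½·(-441/10 + 156/5 − 17/2) = -107/10, so the A_3-coordinate is 2/5.
Check: 1/5 + 2/5 + 2/5 = 1.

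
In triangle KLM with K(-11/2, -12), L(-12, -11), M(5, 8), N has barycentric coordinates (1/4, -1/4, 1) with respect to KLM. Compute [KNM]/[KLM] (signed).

The signed ratio [KNM]/[KLM] equals the barycentric coordinate of N at vertex L, which is -1/4.

-1/4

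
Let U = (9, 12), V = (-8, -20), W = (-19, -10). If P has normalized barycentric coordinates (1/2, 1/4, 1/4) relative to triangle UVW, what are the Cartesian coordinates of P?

P = (1/2)·U + (1/4)·V + (1/4)·W.
x-coordinate: (1/2)·9 + (1/4)·(-8) + (1/4)·(-19) = -9/4.
y-coordinate: (1/2)·12 + (1/4)·(-20) + (1/4)·(-10) = -3/2.

(-9/4, -3/2)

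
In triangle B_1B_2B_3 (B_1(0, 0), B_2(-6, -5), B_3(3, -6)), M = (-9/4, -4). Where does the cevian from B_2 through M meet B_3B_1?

Barycentric coordinates of M with respect to B_1B_2B_3: (1/4, 1/2, 1/4).
On side B_3B_1 the B_2-coordinate is zero; dropping M's B_2-weight 1/2 and renormalizing the remaining 1/4 : 1/4 gives weights 1/2, 1/2 on B_3, B_1.
N = (1/2)·(3, -6) + (1/2)·(0, 0) = (3/2, -3).

(3/2, -3)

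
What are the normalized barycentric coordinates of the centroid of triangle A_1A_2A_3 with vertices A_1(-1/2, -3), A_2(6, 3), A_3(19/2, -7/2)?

The centroid is the average of the vertices, so each weight is 1/3.

(1/3, 1/3, 1/3)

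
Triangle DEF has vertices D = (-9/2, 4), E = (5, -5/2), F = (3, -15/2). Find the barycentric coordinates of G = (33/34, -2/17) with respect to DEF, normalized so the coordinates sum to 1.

Signed area of the reference triangle: [DEF] = ½·((-9/2)·(-5/2−(-15/2)) + 5·(-15/2−4) + 3·(4−(-5/2))) = ½·(-45/2 − 115/2 + 39/2) = -121/4.
[GEF] = ½·((33/34)·(-5/2−(-15/2)) + 5·(-15/2−(-2/17)) + 3·(-2/17−(-5/2))) = ½·(165/34 − 1255/34 + 243/34) = -847/68, so the D-coordinate is (-847/68)/(-121/4) = 7/17.
[DGF] = ½·((-9/2)·(-2/17−(-15/2)) + (33/34)·(-15/2−4) + 3·(4−(-2/17))) = ½·(-2259/68 − 759/68 + 210/17) = -1089/68, so the E-coordinate is 9/17.
[DEG] = ½·((-9/2)·(-5/2−(-2/17)) + 5·(-2/17−4) + (33/34)·(4−(-5/2))) = ½·(729/68 − 350/17 + 429/68) = -121/68, so the F-coordinate is 1/17.

(7/17, 9/17, 1/17)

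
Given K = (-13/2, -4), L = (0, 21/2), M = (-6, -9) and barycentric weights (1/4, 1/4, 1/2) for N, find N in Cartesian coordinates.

(-37/8, -23/8)

N = (1/4)·K + (1/4)·L + (1/2)·M.
x-coordinate: (1/4)·(-13/2) + (1/4)·0 + (1/2)·(-6) = -37/8.
y-coordinate: (1/4)·(-4) + (1/4)·(21/2) + (1/2)·(-9) = -23/8.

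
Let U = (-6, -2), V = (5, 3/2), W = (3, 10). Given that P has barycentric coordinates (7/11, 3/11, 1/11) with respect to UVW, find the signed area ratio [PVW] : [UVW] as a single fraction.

The signed ratio [PVW]/[UVW] equals the barycentric coordinate of P at vertex U, which is 7/11.

7/11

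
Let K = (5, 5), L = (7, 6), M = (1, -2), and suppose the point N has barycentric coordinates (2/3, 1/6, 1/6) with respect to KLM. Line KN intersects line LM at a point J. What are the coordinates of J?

(4, 2)

Line KN meets LM where the K-coordinate vanishes; zeroing N's K-weight and renormalizing leaves L, M-weights 1/6 : 1/6 → (1/2, 1/2).
So J = (1/2)·L + (1/2)·M = (4, 2).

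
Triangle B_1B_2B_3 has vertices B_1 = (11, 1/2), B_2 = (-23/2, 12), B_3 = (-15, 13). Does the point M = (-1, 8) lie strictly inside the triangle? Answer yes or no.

Barycentric coordinates of M: (14/71, 180/71, -123/71).
The three coordinates are positive, positive, negative; a point is interior exactly when all three are positive.

no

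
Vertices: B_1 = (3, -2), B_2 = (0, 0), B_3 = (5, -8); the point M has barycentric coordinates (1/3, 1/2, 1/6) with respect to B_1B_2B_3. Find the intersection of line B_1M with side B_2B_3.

Line B_1M meets B_2B_3 where the B_1-coordinate vanishes; zeroing M's B_1-weight and renormalizing leaves B_2, B_3-weights 1/2 : 1/6 → (3/4, 1/4).
So N = (3/4)·B_2 + (1/4)·B_3 = (5/4, -2).

(5/4, -2)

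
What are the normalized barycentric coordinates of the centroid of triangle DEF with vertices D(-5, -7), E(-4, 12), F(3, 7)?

(1/3, 1/3, 1/3)

The centroid is the average of the vertices, so each weight is 1/3.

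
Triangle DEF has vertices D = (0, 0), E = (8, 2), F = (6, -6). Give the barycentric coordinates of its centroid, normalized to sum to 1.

The centroid is the average of the vertices, so each weight is 1/3.

(1/3, 1/3, 1/3)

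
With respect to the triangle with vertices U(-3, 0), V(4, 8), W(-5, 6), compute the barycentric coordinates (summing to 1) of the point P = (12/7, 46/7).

(1/7, 5/7, 1/7)

Signed area of the reference triangle: [UVW] = ½·((-3)·(8−6) + 4·(6−0) + (-5)·(0−8)) = ½·(-6 + 24 + 40) = 29.
[PVW] = ½·((12/7)·(8−6) + 4·(6−(46/7)) + (-5)·(46/7−8)) = ½·(24/7 − 16/7 + 50/7) = 29/7, so the U-coordinate is (29/7)/29 = 1/7.
[UPW] = ½·((-3)·(46/7−6) + (12/7)·(6−0) + (-5)·(0−(46/7))) = ½·(-12/7 + 72/7 + 230/7) = 145/7, so the V-coordinate is 5/7.
[UVP] = ½·((-3)·(8−(46/7)) + 4·(46/7−0) + (12/7)·(0−8)) = ½·(-30/7 + 184/7 − 96/7) = 29/7, so the W-coordinate is 1/7.
Check: 1/7 + 5/7 + 1/7 = 1.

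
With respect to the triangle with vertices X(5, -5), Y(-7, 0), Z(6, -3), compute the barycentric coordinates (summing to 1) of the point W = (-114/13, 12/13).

Signed area of the reference triangle: [XYZ] = ½·(5·(0−(-3)) + (-7)·(-3−(-5)) + 6·(-5−0)) = ½·(15 − 14 − 30) = -29/2.
[WYZ] = ½·((-114/13)·(0−(-3)) + (-7)·(-3−(12/13)) + 6·(12/13−0)) = ½·(-342/13 + 357/13 + 72/13) = 87/26, so the X-coordinate is (87/26)/(-29/2) = -3/13.
[XWZ] = ½·(5·(12/13−(-3)) + (-114/13)·(-3−(-5)) + 6·(-5−(12/13))) = ½·(255/13 − 228/13 − 462/13) = -435/26, so the Y-coordinate is 15/13.
[XYW] = ½·(5·(0−(12/13)) + (-7)·(12/13−(-5)) + (-114/13)·(-5−0)) = ½·(-60/13 − 539/13 + 570/13) = -29/26, so the Z-coordinate is 1/13.
Check: -3/13 + 15/13 + 1/13 = 1.

(-3/13, 15/13, 1/13)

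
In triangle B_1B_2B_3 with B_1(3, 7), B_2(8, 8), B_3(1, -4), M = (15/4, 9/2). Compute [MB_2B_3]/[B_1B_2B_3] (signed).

1/2

[B_1B_2B_3] = ½·(3·(8−(-4)) + 8·(-4−7) + 1·(7−8)) = ½·(36 − 88 − 1) = -53/2.
[MB_2B_3] = ½·((15/4)·(8−(-4)) + 8·(-4−(9/2)) + 1·(9/2−8)) = ½·(45 − 68 − 7/2) = -53/4, so the ratio is (-53/4)/(-53/2) = 1/2.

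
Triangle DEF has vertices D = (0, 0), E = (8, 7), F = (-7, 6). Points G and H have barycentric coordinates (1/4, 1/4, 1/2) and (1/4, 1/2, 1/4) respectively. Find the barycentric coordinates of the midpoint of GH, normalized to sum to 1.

Since both coordinate triples sum to 1, the midpoint's barycentrics are the componentwise average.
(1/4+1/4)/2 = 1/4; similarly 3/8 and 3/8.

(1/4, 3/8, 3/8)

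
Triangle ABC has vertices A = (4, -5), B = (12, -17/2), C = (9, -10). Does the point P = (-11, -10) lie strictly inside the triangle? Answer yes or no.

Barycentric coordinates of P: (4/3, -40/9, 37/9).
The three coordinates are positive, negative, positive; a point is interior exactly when all three are positive.

no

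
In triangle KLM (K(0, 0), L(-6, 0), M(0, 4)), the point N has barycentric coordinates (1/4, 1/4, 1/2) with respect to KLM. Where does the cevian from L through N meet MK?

(0, 8/3)

Line LN meets MK where the L-coordinate vanishes; zeroing N's L-weight and renormalizing leaves M, K-weights 1/2 : 1/4 → (2/3, 1/3).
So J = (2/3)·M + (1/3)·K = (0, 8/3).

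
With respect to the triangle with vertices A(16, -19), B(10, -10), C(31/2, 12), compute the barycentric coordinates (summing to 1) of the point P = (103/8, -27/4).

(1/4, 1/2, 1/4)

Signed area of the reference triangle: [ABC] = ½·(16·(-10−12) + 10·(12−(-19)) + (31/2)·(-19−(-10))) = ½·(-352 + 310 − 279/2) = -363/4.
[PBC] = ½·((103/8)·(-10−12) + 10·(12−(-27/4)) + (31/2)·(-27/4−(-10))) = ½·(-1133/4 + 375/2 + 403/8) = -363/16, so the A-coordinate is (-363/16)/(-363/4) = 1/4.
[APC] = ½·(16·(-27/4−12) + (103/8)·(12−(-19)) + (31/2)·(-19−(-27/4))) = ½·(-300 + 3193/8 − 1519/8) = -363/8, so the B-coordinate is 1/2.
[ABP] = ½·(16·(-10−(-27/4)) + 10·(-27/4−(-19)) + (103/8)·(-19−(-10))) = ½·(-52 + 245/2 − 927/8) = -363/16, so the C-coordinate is 1/4.
Check: 1/4 + 1/2 + 1/4 = 1.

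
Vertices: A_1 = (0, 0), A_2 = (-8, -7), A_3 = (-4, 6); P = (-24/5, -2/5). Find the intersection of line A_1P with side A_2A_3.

(-6, -1/2)

Barycentric coordinates of P with respect to A_1A_2A_3: (1/5, 2/5, 2/5).
On side A_2A_3 the A_1-coordinate is zero; dropping P's A_1-weight 1/5 and renormalizing the remaining 2/5 : 2/5 gives weights 1/2, 1/2 on A_2, A_3.
Q = (1/2)·(-8, -7) + (1/2)·(-4, 6) = (-6, -1/2).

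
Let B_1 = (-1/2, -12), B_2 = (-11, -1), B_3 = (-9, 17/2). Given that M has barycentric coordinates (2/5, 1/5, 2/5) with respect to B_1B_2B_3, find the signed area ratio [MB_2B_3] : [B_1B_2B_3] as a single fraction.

2/5

The signed ratio [MB_2B_3]/[B_1B_2B_3] equals the barycentric coordinate of M at vertex B_1, which is 2/5.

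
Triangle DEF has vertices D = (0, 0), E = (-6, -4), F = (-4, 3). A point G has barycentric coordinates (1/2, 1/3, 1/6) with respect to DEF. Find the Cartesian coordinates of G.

G = (1/2)·D + (1/3)·E + (1/6)·F.
x-coordinate: (1/2)·0 + (1/3)·(-6) + (1/6)·(-4) = -8/3.
y-coordinate: (1/2)·0 + (1/3)·(-4) + (1/6)·3 = -5/6.

(-8/3, -5/6)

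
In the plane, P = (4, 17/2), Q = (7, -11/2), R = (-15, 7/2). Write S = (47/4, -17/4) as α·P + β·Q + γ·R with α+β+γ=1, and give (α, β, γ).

(1/4, 1, -1/4)

Signed area of the reference triangle: [PQR] = ½·(4·(-11/2−(7/2)) + 7·(7/2−(17/2)) + (-15)·(17/2−(-11/2))) = ½·(-36 − 35 − 210) = -281/2.
[SQR] = ½·((47/4)·(-11/2−(7/2)) + 7·(7/2−(-17/4)) + (-15)·(-17/4−(-11/2))) = ½·(-423/4 + 217/4 − 75/4) = -281/8, so the P-coordinate is (-281/8)/(-281/2) = 1/4.
[PSR] = ½·(4·(-17/4−(7/2)) + (47/4)·(7/2−(17/2)) + (-15)·(17/2−(-17/4))) = ½·(-31 − 235/4 − 765/4) = -281/2, so the Q-coordinate is 1.
[PQS] = ½·(4·(-11/2−(-17/4)) + 7·(-17/4−(17/2)) + (47/4)·(17/2−(-11/2))) = ½·(-5 − 357/4 + 329/2) = 281/8, so the R-coordinate is -1/4.
Check: 1/4 + 1 − 1/4 = 1.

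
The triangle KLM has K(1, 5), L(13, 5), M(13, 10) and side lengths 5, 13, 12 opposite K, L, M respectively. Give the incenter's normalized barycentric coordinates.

(1/6, 13/30, 2/5)

The incenter has barycentric coordinates proportional to the opposite side lengths: (5 : 13 : 12).
Normalizing by 5+13+12 = 30 gives (1/6, 13/30, 2/5).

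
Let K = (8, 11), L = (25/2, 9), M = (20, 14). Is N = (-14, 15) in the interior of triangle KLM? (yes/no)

no

Barycentric coordinates of N: (71/15, -76/25, -52/75).
The three coordinates are positive, negative, negative; a point is interior exactly when all three are positive.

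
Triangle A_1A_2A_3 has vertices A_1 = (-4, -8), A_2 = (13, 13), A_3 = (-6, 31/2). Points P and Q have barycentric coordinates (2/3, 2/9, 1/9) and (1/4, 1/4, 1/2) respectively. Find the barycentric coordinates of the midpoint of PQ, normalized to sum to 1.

(11/24, 17/72, 11/36)

Since both coordinate triples sum to 1, the midpoint's barycentrics are the componentwise average.
(2/3+1/4)/2 = 11/24; similarly 17/72 and 11/36.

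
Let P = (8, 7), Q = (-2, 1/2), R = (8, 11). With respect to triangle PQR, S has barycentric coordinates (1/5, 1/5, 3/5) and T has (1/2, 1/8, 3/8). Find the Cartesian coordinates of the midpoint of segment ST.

(51/8, 1263/160)

Barycentric coordinates of the midpoint are the average: (7/20, 13/80, 39/80).
Converting: (7/20)·P + (13/80)·Q + (39/80)·R = (51/8, 1263/160).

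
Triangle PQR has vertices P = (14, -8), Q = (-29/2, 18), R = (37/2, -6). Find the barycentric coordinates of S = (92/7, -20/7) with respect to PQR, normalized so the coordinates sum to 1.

Signed area of the reference triangle: [PQR] = ½·(14·(18−(-6)) + (-29/2)·(-6−(-8)) + (37/2)·(-8−18)) = ½·(336 − 29 − 481) = -87.
[SQR] = ½·((92/7)·(18−(-6)) + (-29/2)·(-6−(-20/7)) + (37/2)·(-20/7−18)) = ½·(2208/7 + 319/7 − 2701/7) = -87/7, so the P-coordinate is (-87/7)/(-87) = 1/7.
[PSR] = ½·(14·(-20/7−(-6)) + (92/7)·(-6−(-8)) + (37/2)·(-8−(-20/7))) = ½·(44 + 184/7 − 666/7) = -87/7, so the Q-coordinate is 1/7.
[PQS] = ½·(14·(18−(-20/7)) + (-29/2)·(-20/7−(-8)) + (92/7)·(-8−18)) = ½·(292 − 522/7 − 2392/7) = -435/7, so the R-coordinate is 5/7.
Check: 1/7 + 1/7 + 5/7 = 1.

(1/7, 1/7, 5/7)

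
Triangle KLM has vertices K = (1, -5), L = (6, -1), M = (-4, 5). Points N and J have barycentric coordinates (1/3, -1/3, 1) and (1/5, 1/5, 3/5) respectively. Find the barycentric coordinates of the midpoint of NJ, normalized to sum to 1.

Since both coordinate triples sum to 1, the midpoint's barycentrics are the componentwise average.
(1/3+1/5)/2 = 4/15; similarly -1/15 and 4/5.

(4/15, -1/15, 4/5)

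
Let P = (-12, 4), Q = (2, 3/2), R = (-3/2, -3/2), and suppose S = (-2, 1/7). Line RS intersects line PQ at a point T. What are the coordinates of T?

(-8/3, 7/3)

Barycentric coordinates of S with respect to PQR: (1/7, 2/7, 4/7).
On side PQ the R-coordinate is zero; dropping S's R-weight 4/7 and renormalizing the remaining 1/7 : 2/7 gives weights 1/3, 2/3 on P, Q.
T = (1/3)·(-12, 4) + (2/3)·(2, 3/2) = (-8/3, 7/3).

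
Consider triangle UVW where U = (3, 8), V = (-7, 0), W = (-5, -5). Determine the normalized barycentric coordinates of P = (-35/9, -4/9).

Signed area of the reference triangle: [UVW] = ½·(3·(0−(-5)) + (-7)·(-5−8) + (-5)·(8−0)) = ½·(15 + 91 − 40) = 33.
[PVW] = ½·((-35/9)·(0−(-5)) + (-7)·(-5−(-4/9)) + (-5)·(-4/9−0)) = ½·(-175/9 + 287/9 + 20/9) = 22/3, so the U-coordinate is (22/3)/33 = 2/9.
[UPW] = ½·(3·(-4/9−(-5)) + (-35/9)·(-5−8) + (-5)·(8−(-4/9))) = ½·(41/3 + 455/9 − 380/9) = 11, so the V-coordinate is 1/3.
[UVP] = ½·(3·(0−(-4/9)) + (-7)·(-4/9−8) + (-35/9)·(8−0)) = ½·(4/3 + 532/9 − 280/9) = 44/3, so the W-coordinate is 4/9.

(2/9, 1/3, 4/9)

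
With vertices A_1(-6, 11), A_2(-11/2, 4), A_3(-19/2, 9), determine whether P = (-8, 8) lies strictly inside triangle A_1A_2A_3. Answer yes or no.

yes

Barycentric coordinates of P: (7/51, 13/51, 31/51).
The three coordinates are positive, positive, positive; a point is interior exactly when all three are positive.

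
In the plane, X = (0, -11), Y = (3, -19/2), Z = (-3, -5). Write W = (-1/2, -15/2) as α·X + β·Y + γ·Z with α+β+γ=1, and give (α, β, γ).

(1/6, 1/3, 1/2)

Signed area of the reference triangle: [XYZ] = ½·(0·(-19/2−(-5)) + 3·(-5−(-11)) + (-3)·(-11−(-19/2))) = ½·(0 + 18 + 9/2) = 45/4.
[WYZ] = ½·((-1/2)·(-19/2−(-5)) + 3·(-5−(-15/2)) + (-3)·(-15/2−(-19/2))) = ½·(9/4 + 15/2 − 6) = 15/8, so the X-coordinate is (15/8)/(45/4) = 1/6.
[XWZ] = ½·(0·(-15/2−(-5)) + (-1/2)·(-5−(-11)) + (-3)·(-11−(-15/2))) = ½·(0 − 3 + 21/2) = 15/4, so the Y-coordinate is 1/3.
[XYW] = ½·(0·(-19/2−(-15/2)) + 3·(-15/2−(-11)) + (-1/2)·(-11−(-19/2))) = ½·(0 + 21/2 + 3/4) = 45/8, so the Z-coordinate is 1/2.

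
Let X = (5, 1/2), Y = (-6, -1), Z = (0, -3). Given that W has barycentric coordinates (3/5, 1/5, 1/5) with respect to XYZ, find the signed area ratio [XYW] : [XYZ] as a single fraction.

The signed ratio [XYW]/[XYZ] equals the barycentric coordinate of W at vertex Z, which is 1/5.

1/5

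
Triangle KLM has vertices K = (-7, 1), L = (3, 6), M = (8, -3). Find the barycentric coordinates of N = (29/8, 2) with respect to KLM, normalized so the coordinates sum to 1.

(1/8, 1/2, 3/8)

Signed area of the reference triangle: [KLM] = ½·((-7)·(6−(-3)) + 3·(-3−1) + 8·(1−6)) = ½·(-63 − 12 − 40) = -115/2.
[NLM] = ½·((29/8)·(6−(-3)) + 3·(-3−2) + 8·(2−6)) = ½·(261/8 − 15 − 32) = -115/16, so the K-coordinate is (-115/16)/(-115/2) = 1/8.
[KNM] = ½·((-7)·(2−(-3)) + (29/8)·(-3−1) + 8·(1−2)) = ½·(-35 − 29/2 − 8) = -115/4, so the L-coordinate is 1/2.
[KLN] = ½·((-7)·(6−2) + 3·(2−1) + (29/8)·(1−6)) = ½·(-28 + 3 − 145/8) = -345/16, so the M-coordinate is 3/8.
Check: 1/8 + 1/2 + 3/8 = 1.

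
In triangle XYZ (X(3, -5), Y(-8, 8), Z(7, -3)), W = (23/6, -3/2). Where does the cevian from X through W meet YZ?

(4, -4/5)

Barycentric coordinates of W with respect to XYZ: (1/6, 1/6, 2/3).
On side YZ the X-coordinate is zero; dropping W's X-weight 1/6 and renormalizing the remaining 1/6 : 2/3 gives weights 1/5, 4/5 on Y, Z.
V = (1/5)·(-8, 8) + (4/5)·(7, -3) = (4, -4/5).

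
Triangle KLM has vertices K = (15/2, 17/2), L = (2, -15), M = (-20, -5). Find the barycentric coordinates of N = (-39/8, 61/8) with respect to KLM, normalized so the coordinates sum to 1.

(3/4, -1/4, 1/2)

Signed area of the reference triangle: [KLM] = ½·((15/2)·(-15−(-5)) + 2·(-5−(17/2)) + (-20)·(17/2−(-15))) = ½·(-75 − 27 − 470) = -286.
[NLM] = ½·((-39/8)·(-15−(-5)) + 2·(-5−(61/8)) + (-20)·(61/8−(-15))) = ½·(195/4 − 101/4 − 905/2) = -429/2, so the K-coordinate is (-429/2)/(-286) = 3/4.
[KNM] = ½·((15/2)·(61/8−(-5)) + (-39/8)·(-5−(17/2)) + (-20)·(17/2−(61/8))) = ½·(1515/16 + 1053/16 − 35/2) = 143/2, so the L-coordinate is -1/4.
[KLN] = ½·((15/2)·(-15−(61/8)) + 2·(61/8−(17/2)) + (-39/8)·(17/2−(-15))) = ½·(-2715/16 − 7/4 − 1833/16) = -143, so the M-coordinate is 1/2.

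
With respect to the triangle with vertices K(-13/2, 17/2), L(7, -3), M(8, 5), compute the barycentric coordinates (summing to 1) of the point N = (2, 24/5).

(2/5, 1/5, 2/5)

Signed area of the reference triangle: [KLM] = ½·((-13/2)·(-3−5) + 7·(5−(17/2)) + 8·(17/2−(-3))) = ½·(52 − 49/2 + 92) = 239/4.
[NLM] = ½·(2·(-3−5) + 7·(5−(24/5)) + 8·(24/5−(-3))) = ½·(-16 + 7/5 + 312/5) = 239/10, so the K-coordinate is (239/10)/(239/4) = 2/5.
[KNM] = ½·((-13/2)·(24/5−5) + 2·(5−(17/2)) + 8·(17/2−(24/5))) = ½·(13/10 − 7 + 148/5) = 239/20, so the L-coordinate is 1/5.
[KLN] = ½·((-13/2)·(-3−(24/5)) + 7·(24/5−(17/2)) + 2·(17/2−(-3))) = ½·(507/10 − 259/10 + 23) = 239/10, so the M-coordinate is 2/5.
Check: 2/5 + 1/5 + 2/5 = 1.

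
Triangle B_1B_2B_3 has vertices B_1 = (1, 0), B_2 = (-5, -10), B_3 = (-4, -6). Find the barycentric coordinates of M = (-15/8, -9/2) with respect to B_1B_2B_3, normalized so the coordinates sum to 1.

Signed area of the reference triangle: [B_1B_2B_3] = ½·(1·(-10−(-6)) + (-5)·(-6−0) + (-4)·(0−(-10))) = ½·(-4 + 30 − 40) = -7.
[MB_2B_3] = ½·((-15/8)·(-10−(-6)) + (-5)·(-6−(-9/2)) + (-4)·(-9/2−(-10))) = ½·(15/2 + 15/2 − 22) = -7/2, so the B_1-coordinate is (-7/2)/(-7) = 1/2.
[B_1MB_3] = ½·(1·(-9/2−(-6)) + (-15/8)·(-6−0) + (-4)·(0−(-9/2))) = ½·(3/2 + 45/4 − 18) = -21/8, so the B_2-coordinate is 3/8.
[B_1B_2M] = ½·(1·(-10−(-9/2)) + (-5)·(-9/2−0) + (-15/8)·(0−(-10))) = ½·(-11/2 + 45/2 − 75/4) = -7/8, so the B_3-coordinate is 1/8.

(1/2, 3/8, 1/8)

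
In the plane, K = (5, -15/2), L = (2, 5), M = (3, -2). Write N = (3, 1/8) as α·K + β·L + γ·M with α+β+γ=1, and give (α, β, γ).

(1/4, 1/2, 1/4)

Signed area of the reference triangle: [KLM] = ½·(5·(5−(-2)) + 2·(-2−(-15/2)) + 3·(-15/2−5)) = ½·(35 + 11 − 75/2) = 17/4.
[NLM] = ½·(3·(5−(-2)) + 2·(-2−(1/8)) + 3·(1/8−5)) = ½·(21 − 17/4 − 117/8) = 17/16, so the K-coordinate is (17/16)/(17/4) = 1/4.
[KNM] = ½·(5·(1/8−(-2)) + 3·(-2−(-15/2)) + 3·(-15/2−(1/8))) = ½·(85/8 + 33/2 − 183/8) = 17/8, so the L-coordinate is 1/2.
[KLN] = ½·(5·(5−(1/8)) + 2·(1/8−(-15/2)) + 3·(-15/2−5)) = ½·(195/8 + 61/4 − 75/2) = 17/16, so the M-coordinate is 1/4.
Check: 1/4 + 1/2 + 1/4 = 1.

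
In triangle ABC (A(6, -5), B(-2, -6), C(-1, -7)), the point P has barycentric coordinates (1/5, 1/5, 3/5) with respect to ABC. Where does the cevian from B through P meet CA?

Line BP meets CA where the B-coordinate vanishes; zeroing P's B-weight and renormalizing leaves C, A-weights 3/5 : 1/5 → (3/4, 1/4).
So Q = (3/4)·C + (1/4)·A = (3/4, -13/2).

(3/4, -13/2)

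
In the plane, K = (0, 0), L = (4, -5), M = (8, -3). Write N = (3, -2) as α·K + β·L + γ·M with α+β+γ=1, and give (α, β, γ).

(1/2, 1/4, 1/4)

Signed area of the reference triangle: [KLM] = ½·(0·(-5−(-3)) + 4·(-3−0) + 8·(0−(-5))) = ½·(0 − 12 + 40) = 14.
[NLM] = ½·(3·(-5−(-3)) + 4·(-3−(-2)) + 8·(-2−(-5))) = ½·(-6 − 4 + 24) = 7, so the K-coordinate is 7/14 = 1/2.
[KNM] = ½·(0·(-2−(-3)) + 3·(-3−0) + 8·(0−(-2))) = ½·(0 − 9 + 16) = 7/2, so the L-coordinate is 1/4.
[KLN] = ½·(0·(-5−(-2)) + 4·(-2−0) + 3·(0−(-5))) = ½·(0 − 8 + 15) = 7/2, so the M-coordinate is 1/4.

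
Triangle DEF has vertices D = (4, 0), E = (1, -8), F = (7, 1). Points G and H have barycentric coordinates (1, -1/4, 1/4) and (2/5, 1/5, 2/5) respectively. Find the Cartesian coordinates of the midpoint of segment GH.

Barycentric coordinates of the midpoint are the average: (7/10, -1/40, 13/40).
Converting: (7/10)·D + (-1/40)·E + (13/40)·F = (101/20, 21/40).

(101/20, 21/40)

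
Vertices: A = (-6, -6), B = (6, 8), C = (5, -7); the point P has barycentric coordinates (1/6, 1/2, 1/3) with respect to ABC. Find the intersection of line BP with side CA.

(4/3, -20/3)

Line BP meets CA where the B-coordinate vanishes; zeroing P's B-weight and renormalizing leaves C, A-weights 1/3 : 1/6 → (2/3, 1/3).
So Q = (2/3)·C + (1/3)·A = (4/3, -20/3).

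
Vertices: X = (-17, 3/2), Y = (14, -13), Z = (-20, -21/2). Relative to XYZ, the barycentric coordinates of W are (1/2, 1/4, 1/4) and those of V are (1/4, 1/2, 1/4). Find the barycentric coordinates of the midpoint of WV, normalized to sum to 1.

Since both coordinate triples sum to 1, the midpoint's barycentrics are the componentwise average.
(1/2+1/4)/2 = 3/8; similarly 3/8 and 1/4.

(3/8, 3/8, 1/4)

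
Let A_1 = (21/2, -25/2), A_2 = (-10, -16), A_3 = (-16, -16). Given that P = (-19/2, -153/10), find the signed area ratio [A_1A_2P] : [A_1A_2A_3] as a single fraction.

3/5

[A_1A_2A_3] = ½·((21/2)·(-16−(-16)) + (-10)·(-16−(-25/2)) + (-16)·(-25/2−(-16))) = ½·(0 + 35 − 56) = -21/2.
[A_1A_2P] = ½·((21/2)·(-16−(-153/10)) + (-10)·(-153/10−(-25/2)) + (-19/2)·(-25/2−(-16))) = ½·(-147/20 + 28 − 133/4) = -63/10, so the ratio is (-63/10)/(-21/2) = 3/5.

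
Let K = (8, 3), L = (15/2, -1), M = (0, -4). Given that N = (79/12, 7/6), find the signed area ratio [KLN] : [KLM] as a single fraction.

1/6

[KLM] = ½·(8·(-1−(-4)) + (15/2)·(-4−3) + 0·(3−(-1))) = ½·(24 − 105/2 + 0) = -57/4.
[KLN] = ½·(8·(-1−(7/6)) + (15/2)·(7/6−3) + (79/12)·(3−(-1))) = ½·(-52/3 − 55/4 + 79/3) = -19/8, so the ratio is (-19/8)/(-57/4) = 1/6.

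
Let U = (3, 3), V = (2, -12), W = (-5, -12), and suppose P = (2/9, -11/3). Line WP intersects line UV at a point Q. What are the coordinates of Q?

Barycentric coordinates of P with respect to UVW: (5/9, 1/9, 1/3).
On side UV the W-coordinate is zero; dropping P's W-weight 1/3 and renormalizing the remaining 5/9 : 1/9 gives weights 5/6, 1/6 on U, V.
Q = (5/6)·(3, 3) + (1/6)·(2, -12) = (17/6, 1/2).

(17/6, 1/2)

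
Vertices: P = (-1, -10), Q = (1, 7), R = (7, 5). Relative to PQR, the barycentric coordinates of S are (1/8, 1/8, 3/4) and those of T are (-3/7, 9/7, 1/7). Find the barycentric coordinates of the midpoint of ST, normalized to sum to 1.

(-17/112, 79/112, 25/56)

Since both coordinate triples sum to 1, the midpoint's barycentrics are the componentwise average.
(1/8+-3/7)/2 = -17/112; similarly 79/112 and 25/56.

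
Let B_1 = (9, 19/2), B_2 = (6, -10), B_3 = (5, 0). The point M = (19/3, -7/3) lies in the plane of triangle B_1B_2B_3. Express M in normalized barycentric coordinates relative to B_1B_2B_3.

(2/9, 4/9, 1/3)

Signed area of the reference triangle: [B_1B_2B_3] = ½·(9·(-10−0) + 6·(0−(19/2)) + 5·(19/2−(-10))) = ½·(-90 − 57 + 195/2) = -99/4.
[MB_2B_3] = ½·((19/3)·(-10−0) + 6·(0−(-7/3)) + 5·(-7/3−(-10))) = ½·(-190/3 + 14 + 115/3) = -11/2, so the B_1-coordinate is (-11/2)/(-99/4) = 2/9.
[B_1MB_3] = ½·(9·(-7/3−0) + (19/3)·(0−(19/2)) + 5·(19/2−(-7/3))) = ½·(-21 − 361/6 + 355/6) = -11, so the B_2-coordinate is 4/9.
[B_1B_2M] = ½·(9·(-10−(-7/3)) + 6·(-7/3−(19/2)) + (19/3)·(19/2−(-10))) = ½·(-69 − 71 + 247/2) = -33/4, so the B_3-coordinate is 1/3.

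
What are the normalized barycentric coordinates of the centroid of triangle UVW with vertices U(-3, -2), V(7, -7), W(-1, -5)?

The centroid is the average of the vertices, so each weight is 1/3.

(1/3, 1/3, 1/3)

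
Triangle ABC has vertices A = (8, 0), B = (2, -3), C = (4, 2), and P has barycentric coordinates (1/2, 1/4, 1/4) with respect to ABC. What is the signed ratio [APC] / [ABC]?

The signed ratio [APC]/[ABC] equals the barycentric coordinate of P at vertex B, which is 1/4.

1/4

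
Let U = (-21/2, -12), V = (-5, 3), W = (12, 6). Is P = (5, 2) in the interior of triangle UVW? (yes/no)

Barycentric coordinates of P: (94/477, 8/53, 311/477).
The three coordinates are positive, positive, positive; a point is interior exactly when all three are positive.

yes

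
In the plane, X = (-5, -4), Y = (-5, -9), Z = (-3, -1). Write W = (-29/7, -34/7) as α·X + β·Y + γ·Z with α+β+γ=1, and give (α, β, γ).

(1/7, 3/7, 3/7)

Signed area of the reference triangle: [XYZ] = ½·((-5)·(-9−(-1)) + (-5)·(-1−(-4)) + (-3)·(-4−(-9))) = ½·(40 − 15 − 15) = 5.
[WYZ] = ½·((-29/7)·(-9−(-1)) + (-5)·(-1−(-34/7)) + (-3)·(-34/7−(-9))) = ½·(232/7 − 135/7 − 87/7) = 5/7, so the X-coordinate is (5/7)/5 = 1/7.
[XWZ] = ½·((-5)·(-34/7−(-1)) + (-29/7)·(-1−(-4)) + (-3)·(-4−(-34/7))) = ½·(135/7 − 87/7 − 18/7) = 15/7, so the Y-coordinate is 3/7.
[XYW] = ½·((-5)·(-9−(-34/7)) + (-5)·(-34/7−(-4)) + (-29/7)·(-4−(-9))) = ½·(145/7 + 30/7 − 145/7) = 15/7, so the Z-coordinate is 3/7.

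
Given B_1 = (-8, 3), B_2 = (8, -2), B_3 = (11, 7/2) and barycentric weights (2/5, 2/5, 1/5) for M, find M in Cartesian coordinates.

M = (2/5)·B_1 + (2/5)·B_2 + (1/5)·B_3.
x-coordinate: (2/5)·(-8) + (2/5)·8 + (1/5)·11 = 11/5.
y-coordinate: (2/5)·3 + (2/5)·(-2) + (1/5)·(7/2) = 11/10.

(11/5, 11/10)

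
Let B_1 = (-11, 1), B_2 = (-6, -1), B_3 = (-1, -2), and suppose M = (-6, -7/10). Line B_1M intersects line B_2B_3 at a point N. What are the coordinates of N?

(-27/7, -10/7)

Barycentric coordinates of M with respect to B_1B_2B_3: (3/10, 2/5, 3/10).
On side B_2B_3 the B_1-coordinate is zero; dropping M's B_1-weight 3/10 and renormalizing the remaining 2/5 : 3/10 gives weights 4/7, 3/7 on B_2, B_3.
N = (4/7)·(-6, -1) + (3/7)·(-1, -2) = (-27/7, -10/7).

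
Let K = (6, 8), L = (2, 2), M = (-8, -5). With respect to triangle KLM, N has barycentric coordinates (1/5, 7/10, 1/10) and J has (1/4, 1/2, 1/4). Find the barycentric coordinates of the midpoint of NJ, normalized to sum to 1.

Since both coordinate triples sum to 1, the midpoint's barycentrics are the componentwise average.
(1/5+1/4)/2 = 9/40; similarly 3/5 and 7/40.

(9/40, 3/5, 7/40)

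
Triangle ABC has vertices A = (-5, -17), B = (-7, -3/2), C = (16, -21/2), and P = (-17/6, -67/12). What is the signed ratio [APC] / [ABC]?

[ABC] = ½·((-5)·(-3/2−(-21/2)) + (-7)·(-21/2−(-17)) + 16·(-17−(-3/2))) = ½·(-45 − 91/2 − 248) = -677/4.
[APC] = ½·((-5)·(-67/12−(-21/2)) + (-17/6)·(-21/2−(-17)) + 16·(-17−(-67/12))) = ½·(-295/12 − 221/12 − 548/3) = -677/6, so the ratio is (-677/6)/(-677/4) = 2/3.

2/3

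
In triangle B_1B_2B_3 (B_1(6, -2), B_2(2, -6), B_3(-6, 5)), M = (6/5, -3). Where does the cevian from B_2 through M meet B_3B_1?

(0, 3/2)

Barycentric coordinates of M with respect to B_1B_2B_3: (1/5, 3/5, 1/5).
On side B_3B_1 the B_2-coordinate is zero; dropping M's B_2-weight 3/5 and renormalizing the remaining 1/5 : 1/5 gives weights 1/2, 1/2 on B_3, B_1.
N = (1/2)·(-6, 5) + (1/2)·(6, -2) = (0, 3/2).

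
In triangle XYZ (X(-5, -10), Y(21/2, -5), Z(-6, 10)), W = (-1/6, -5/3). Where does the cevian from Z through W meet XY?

Barycentric coordinates of W with respect to XYZ: (1/3, 1/3, 1/3).
On side XY the Z-coordinate is zero; dropping W's Z-weight 1/3 and renormalizing the remaining 1/3 : 1/3 gives weights 1/2, 1/2 on X, Y.
V = (1/2)·(-5, -10) + (1/2)·(21/2, -5) = (11/4, -15/2).

(11/4, -15/2)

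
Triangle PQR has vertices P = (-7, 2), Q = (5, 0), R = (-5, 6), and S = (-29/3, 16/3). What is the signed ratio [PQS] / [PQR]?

[PQR] = ½·((-7)·(0−6) + 5·(6−2) + (-5)·(2−0)) = ½·(42 + 20 − 10) = 26.
[PQS] = ½·((-7)·(0−(16/3)) + 5·(16/3−2) + (-29/3)·(2−0)) = ½·(112/3 + 50/3 − 58/3) = 52/3, so the ratio is (52/3)/26 = 2/3.

2/3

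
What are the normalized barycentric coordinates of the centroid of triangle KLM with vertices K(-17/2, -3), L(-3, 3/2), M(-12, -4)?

The centroid is the average of the vertices, so each weight is 1/3.

(1/3, 1/3, 1/3)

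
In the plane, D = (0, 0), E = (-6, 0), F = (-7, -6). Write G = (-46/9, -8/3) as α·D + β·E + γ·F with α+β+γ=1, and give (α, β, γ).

Signed area of the reference triangle: [DEF] = ½·(0·(0−(-6)) + (-6)·(-6−0) + (-7)·(0−0)) = ½·(0 + 36 + 0) = 18.
[GEF] = ½·((-46/9)·(0−(-6)) + (-6)·(-6−(-8/3)) + (-7)·(-8/3−0)) = ½·(-92/3 + 20 + 56/3) = 4, so the D-coordinate is 4/18 = 2/9.
[DGF] = ½·(0·(-8/3−(-6)) + (-46/9)·(-6−0) + (-7)·(0−(-8/3))) = ½·(0 + 92/3 − 56/3) = 6, so the E-coordinate is 1/3.
[DEG] = ½·(0·(0−(-8/3)) + (-6)·(-8/3−0) + (-46/9)·(0−0)) = ½·(0 + 16 + 0) = 8, so the F-coordinate is 4/9.

(2/9, 1/3, 4/9)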